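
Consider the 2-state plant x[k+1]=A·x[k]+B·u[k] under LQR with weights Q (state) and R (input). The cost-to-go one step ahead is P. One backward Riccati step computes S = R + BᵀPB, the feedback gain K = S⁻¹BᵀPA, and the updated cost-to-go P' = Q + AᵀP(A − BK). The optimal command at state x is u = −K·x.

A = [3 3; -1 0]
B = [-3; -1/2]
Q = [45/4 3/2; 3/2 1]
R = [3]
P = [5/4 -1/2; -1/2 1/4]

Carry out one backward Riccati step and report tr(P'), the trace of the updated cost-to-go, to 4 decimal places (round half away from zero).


18.3890

BᵀP = [-3.5000 1.3750]
S = R + BᵀPB = [3] + [9.8125] = [12.8125]
BᵀPA = [-11.8750 -10.5000]
K = S⁻¹·BᵀPA = [-0.9268 -0.8195]
A−BK = [0.2195 0.5415; -1.4634 -0.4098]
AᵀP(A−BK) = [3.4939 3.0183; 3.0183 2.6451]
P' = Q + AᵀP(A−BK) = [14.7439 4.5183; 4.5183 3.6451]
tr(P') = 18.3890


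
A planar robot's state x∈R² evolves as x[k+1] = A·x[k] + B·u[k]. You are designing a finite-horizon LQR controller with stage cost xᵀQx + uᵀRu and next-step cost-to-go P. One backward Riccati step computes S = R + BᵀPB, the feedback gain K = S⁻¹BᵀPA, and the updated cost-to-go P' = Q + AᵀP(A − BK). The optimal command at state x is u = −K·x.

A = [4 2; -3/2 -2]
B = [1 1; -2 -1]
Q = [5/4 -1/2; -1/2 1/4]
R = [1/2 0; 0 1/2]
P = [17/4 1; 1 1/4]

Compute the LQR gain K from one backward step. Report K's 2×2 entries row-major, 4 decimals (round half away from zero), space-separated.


BᵀP = [2.2500 0.5000; 3.2500 0.7500]
S = R + BᵀPB = [1/2 0; 0 1/2] + [1.2500 1.7500; 1.7500 2.5000] = [1.7500 1.7500; 1.7500 3.0000]
BᵀPA = [8.2500 3.5000; 11.8750 5.0000]
K = S⁻¹·BᵀPA = [1.8143 0.8000; 2.9000 1.2000]
A−BK = [-0.7143 0.0000; 5.0286 0.8000]
AᵀP(A−BK) = [7.1571 2.9000; 2.9000 1.2000]
P' = Q + AᵀP(A−BK) = [8.4071 2.4000; 2.4000 1.4500]
tr(P') = 9.8571

1.8143 0.8000 2.9000 1.2000


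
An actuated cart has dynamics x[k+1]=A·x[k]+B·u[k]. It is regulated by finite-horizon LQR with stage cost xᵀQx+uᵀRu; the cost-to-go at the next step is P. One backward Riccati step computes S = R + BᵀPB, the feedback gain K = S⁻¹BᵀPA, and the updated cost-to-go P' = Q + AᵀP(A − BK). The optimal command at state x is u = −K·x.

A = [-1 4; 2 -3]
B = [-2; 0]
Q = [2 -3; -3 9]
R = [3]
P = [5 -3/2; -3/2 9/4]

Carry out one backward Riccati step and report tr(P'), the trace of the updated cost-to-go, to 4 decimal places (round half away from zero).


BᵀP = [-10.0000 3.0000]
S = R + BᵀPB = [3] + [20.0000] = [23.0000]
BᵀPA = [16.0000 -49.0000]
K = S⁻¹·BᵀPA = [0.6957 -2.1304]
A−BK = [0.3913 -0.2609; 2.0000 -3.0000]
AᵀP(A−BK) = [8.8696 -15.9130; -15.9130 31.8587]
P' = Q + AᵀP(A−BK) = [10.8696 -18.9130; -18.9130 40.8587]
tr(P') = 51.7283

51.7283


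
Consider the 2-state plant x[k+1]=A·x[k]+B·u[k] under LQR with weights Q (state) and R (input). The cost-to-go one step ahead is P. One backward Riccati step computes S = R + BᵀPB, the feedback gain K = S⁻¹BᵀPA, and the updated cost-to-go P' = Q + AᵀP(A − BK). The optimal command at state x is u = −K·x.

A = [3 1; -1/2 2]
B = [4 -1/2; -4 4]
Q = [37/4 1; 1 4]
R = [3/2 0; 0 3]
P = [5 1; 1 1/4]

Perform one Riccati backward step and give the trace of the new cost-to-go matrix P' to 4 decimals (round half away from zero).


15.5134

BᵀP = [16.0000 3.0000; 1.5000 0.5000]
S = R + BᵀPB = [3/2 0; 0 3] + [52.0000 4.0000; 4.0000 1.2500] = [53.5000 4.0000; 4.0000 4.2500]
BᵀPA = [46.5000 22.0000; 4.2500 2.5000]
K = S⁻¹·BᵀPA = [0.8545 0.3950; 0.1957 0.2164]
A−BK = [-0.3202 -0.4719; 2.1351 2.7144]
AᵀP(A−BK) = [1.4952 0.9611; 0.9611 0.7682]
P' = Q + AᵀP(A−BK) = [10.7452 1.9611; 1.9611 4.7682]
tr(P') = 15.5134


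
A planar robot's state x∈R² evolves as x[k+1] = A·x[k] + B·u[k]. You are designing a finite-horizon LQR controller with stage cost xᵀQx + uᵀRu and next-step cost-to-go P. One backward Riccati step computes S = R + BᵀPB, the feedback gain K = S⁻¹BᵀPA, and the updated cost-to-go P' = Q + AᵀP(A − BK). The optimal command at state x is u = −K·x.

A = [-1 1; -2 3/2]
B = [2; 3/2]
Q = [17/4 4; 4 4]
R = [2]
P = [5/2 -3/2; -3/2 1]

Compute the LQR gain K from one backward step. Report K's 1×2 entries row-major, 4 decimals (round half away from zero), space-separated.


BᵀP = [2.7500 -1.5000]
S = R + BᵀPB = [2] + [3.2500] = [5.2500]
BᵀPA = [0.2500 0.5000]
K = S⁻¹·BᵀPA = [0.0476 0.0952]
A−BK = [-1.0952 0.8095; -2.0714 1.3571]
AᵀP(A−BK) = [0.4881 -0.2738; -0.2738 0.2024]
P' = Q + AᵀP(A−BK) = [4.7381 3.7262; 3.7262 4.2024]
tr(P') = 8.9405

0.0476 0.0952


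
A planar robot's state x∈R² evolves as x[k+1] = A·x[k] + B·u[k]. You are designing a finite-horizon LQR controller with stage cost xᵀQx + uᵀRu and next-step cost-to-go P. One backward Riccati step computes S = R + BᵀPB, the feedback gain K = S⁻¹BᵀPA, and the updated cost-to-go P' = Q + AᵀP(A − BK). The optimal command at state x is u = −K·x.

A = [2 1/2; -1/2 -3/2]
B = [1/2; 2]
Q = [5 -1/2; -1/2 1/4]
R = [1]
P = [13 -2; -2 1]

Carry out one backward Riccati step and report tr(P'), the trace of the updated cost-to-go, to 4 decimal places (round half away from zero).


65.2206

BᵀP = [2.5000 1.0000]
S = R + BᵀPB = [1] + [3.2500] = [4.2500]
BᵀPA = [4.5000 -0.2500]
K = S⁻¹·BᵀPA = [1.0588 -0.0588]
A−BK = [1.4706 0.5294; -2.6176 -1.3824]
AᵀP(A−BK) = [51.4853 20.5147; 20.5147 8.4853]
P' = Q + AᵀP(A−BK) = [56.4853 20.0147; 20.0147 8.7353]
tr(P') = 65.2206


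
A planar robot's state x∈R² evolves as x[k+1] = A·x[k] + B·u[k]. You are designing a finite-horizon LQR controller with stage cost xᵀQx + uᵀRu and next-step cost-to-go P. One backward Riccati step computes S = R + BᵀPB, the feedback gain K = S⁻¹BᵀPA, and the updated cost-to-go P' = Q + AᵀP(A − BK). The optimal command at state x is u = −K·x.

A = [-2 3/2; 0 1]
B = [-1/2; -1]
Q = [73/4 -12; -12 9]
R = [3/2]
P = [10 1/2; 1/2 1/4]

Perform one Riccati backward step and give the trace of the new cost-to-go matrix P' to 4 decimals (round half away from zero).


49.9079

BᵀP = [-5.5000 -0.5000]
S = R + BᵀPB = [3/2] + [3.2500] = [4.7500]
BᵀPA = [11.0000 -8.7500]
K = S⁻¹·BᵀPA = [2.3158 -1.8421]
A−BK = [-0.8421 0.5789; 2.3158 -0.8421]
AᵀP(A−BK) = [14.5263 -10.7368; -10.7368 8.1316]
P' = Q + AᵀP(A−BK) = [32.7763 -22.7368; -22.7368 17.1316]
tr(P') = 49.9079


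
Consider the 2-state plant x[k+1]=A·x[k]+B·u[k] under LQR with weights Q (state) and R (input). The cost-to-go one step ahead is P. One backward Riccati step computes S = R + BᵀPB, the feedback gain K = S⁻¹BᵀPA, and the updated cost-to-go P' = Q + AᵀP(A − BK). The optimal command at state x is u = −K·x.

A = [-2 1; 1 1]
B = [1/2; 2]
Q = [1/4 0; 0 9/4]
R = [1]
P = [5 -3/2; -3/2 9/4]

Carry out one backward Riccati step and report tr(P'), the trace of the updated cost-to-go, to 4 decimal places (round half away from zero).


30.9848

BᵀP = [-0.5000 3.7500]
S = R + BᵀPB = [1] + [7.2500] = [8.2500]
BᵀPA = [4.7500 3.2500]
K = S⁻¹·BᵀPA = [0.5758 0.3939]
A−BK = [-2.2879 0.8030; -0.1515 0.2121]
AᵀP(A−BK) = [25.5152 -8.1212; -8.1212 2.9697]
P' = Q + AᵀP(A−BK) = [25.7652 -8.1212; -8.1212 5.2197]
tr(P') = 30.9848


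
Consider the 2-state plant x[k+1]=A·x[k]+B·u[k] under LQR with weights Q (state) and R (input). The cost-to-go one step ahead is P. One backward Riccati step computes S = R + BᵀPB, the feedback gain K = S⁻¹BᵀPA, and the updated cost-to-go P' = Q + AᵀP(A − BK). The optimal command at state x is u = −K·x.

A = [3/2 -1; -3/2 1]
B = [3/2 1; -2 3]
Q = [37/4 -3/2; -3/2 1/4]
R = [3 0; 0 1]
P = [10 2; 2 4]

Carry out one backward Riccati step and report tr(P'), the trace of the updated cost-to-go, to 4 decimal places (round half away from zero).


BᵀP = [11.0000 -5.0000; 16.0000 14.0000]
S = R + BᵀPB = [3 0; 0 1] + [26.5000 -4.0000; -4.0000 58.0000] = [29.5000 -4.0000; -4.0000 59.0000]
BᵀPA = [24.0000 -16.0000; 3.0000 -2.0000]
K = S⁻¹·BᵀPA = [0.8281 -0.5520; 0.1070 -0.0713]
A−BK = [0.1509 -0.1006; -0.1648 0.1099]
AᵀP(A−BK) = [2.3055 -1.5370; -1.5370 1.0246]
P' = Q + AᵀP(A−BK) = [11.5555 -3.0370; -3.0370 1.2746]
tr(P') = 12.8301

12.8301


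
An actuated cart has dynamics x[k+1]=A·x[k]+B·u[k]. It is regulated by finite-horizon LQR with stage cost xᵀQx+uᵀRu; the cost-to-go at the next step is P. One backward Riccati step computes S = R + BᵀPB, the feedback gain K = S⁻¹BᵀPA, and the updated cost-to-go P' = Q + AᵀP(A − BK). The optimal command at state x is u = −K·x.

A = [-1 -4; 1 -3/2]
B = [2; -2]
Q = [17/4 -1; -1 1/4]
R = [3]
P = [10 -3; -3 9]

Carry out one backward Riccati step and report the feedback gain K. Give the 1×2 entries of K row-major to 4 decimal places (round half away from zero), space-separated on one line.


BᵀP = [26.0000 -24.0000]
S = R + BᵀPB = [3] + [100.0000] = [103.0000]
BᵀPA = [-50.0000 -68.0000]
K = S⁻¹·BᵀPA = [-0.4854 -0.6602]
A−BK = [-0.0291 -2.6796; 0.0291 -2.8204]
AᵀP(A−BK) = [0.7282 0.9903; 0.9903 99.3568]
P' = Q + AᵀP(A−BK) = [4.9782 -0.0097; -0.0097 99.6068]
tr(P') = 104.5850

-0.4854 -0.6602


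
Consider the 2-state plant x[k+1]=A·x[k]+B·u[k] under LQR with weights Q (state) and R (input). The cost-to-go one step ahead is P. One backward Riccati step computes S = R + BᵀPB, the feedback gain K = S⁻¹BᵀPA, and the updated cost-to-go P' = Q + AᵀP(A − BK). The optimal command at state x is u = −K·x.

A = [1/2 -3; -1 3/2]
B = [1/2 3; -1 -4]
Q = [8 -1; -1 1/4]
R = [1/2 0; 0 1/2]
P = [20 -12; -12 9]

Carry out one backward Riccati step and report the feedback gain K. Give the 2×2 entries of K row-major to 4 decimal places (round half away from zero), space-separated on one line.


BᵀP = [22.0000 -15.0000; 108.0000 -72.0000]
S = R + BᵀPB = [1/2 0; 0 1/2] + [26.0000 126.0000; 126.0000 612.0000] = [26.5000 126.0000; 126.0000 612.5000]
BᵀPA = [26.0000 -88.5000; 126.0000 -432.0000]
K = S⁻¹·BᵀPA = [0.1379 0.6355; 0.1773 -0.8360]
A−BK = [-0.1010 -0.8096; -0.1527 -1.2087]
AᵀP(A−BK) = [0.0690 0.3177; 0.3177 3.3235]
P' = Q + AᵀP(A−BK) = [8.0690 -0.6823; -0.6823 3.5735]
tr(P') = 11.6425

0.1379 0.6355 0.1773 -0.8360


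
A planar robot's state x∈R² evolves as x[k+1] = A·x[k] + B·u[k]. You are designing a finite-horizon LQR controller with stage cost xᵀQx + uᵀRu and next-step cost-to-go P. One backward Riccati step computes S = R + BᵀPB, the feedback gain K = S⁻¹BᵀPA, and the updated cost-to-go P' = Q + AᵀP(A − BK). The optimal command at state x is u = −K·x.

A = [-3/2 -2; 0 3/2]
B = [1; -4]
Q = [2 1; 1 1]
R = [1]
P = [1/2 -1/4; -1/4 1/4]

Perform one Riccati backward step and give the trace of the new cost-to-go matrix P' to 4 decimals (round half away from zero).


4.3438

BᵀP = [1.5000 -1.2500]
S = R + BᵀPB = [1] + [6.5000] = [7.5000]
BᵀPA = [-2.2500 -4.8750]
K = S⁻¹·BᵀPA = [-0.3000 -0.6500]
A−BK = [-1.2000 -1.3500; -1.2000 -1.1000]
AᵀP(A−BK) = [0.4500 0.6000; 0.6000 0.8938]
P' = Q + AᵀP(A−BK) = [2.4500 1.6000; 1.6000 1.8938]
tr(P') = 4.3438


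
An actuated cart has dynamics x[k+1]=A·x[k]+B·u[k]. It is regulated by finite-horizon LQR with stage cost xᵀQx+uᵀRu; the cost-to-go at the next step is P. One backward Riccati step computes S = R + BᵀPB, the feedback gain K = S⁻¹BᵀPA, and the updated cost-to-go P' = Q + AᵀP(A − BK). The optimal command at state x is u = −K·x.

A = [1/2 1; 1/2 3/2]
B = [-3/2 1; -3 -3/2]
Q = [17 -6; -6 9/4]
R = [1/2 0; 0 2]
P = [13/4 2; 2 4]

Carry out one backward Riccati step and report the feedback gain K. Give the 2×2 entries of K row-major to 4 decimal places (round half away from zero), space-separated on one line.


BᵀP = [-10.8750 -15.0000; 0.2500 -4.0000]
S = R + BᵀPB = [1/2 0; 0 2] + [61.3125 11.6250; 11.6250 6.2500] = [61.8125 11.6250; 11.6250 8.2500]
BᵀPA = [-12.9375 -33.3750; -1.8750 -5.7500]
K = S⁻¹·BᵀPA = [-0.2266 -0.5563; 0.0920 0.0869]
A−BK = [0.0680 0.0787; -0.0418 -0.0385]
AᵀP(A−BK) = [0.0533 0.0910; 0.0910 0.1838]
P' = Q + AᵀP(A−BK) = [17.0533 -5.9090; -5.9090 2.4338]
tr(P') = 19.4870

-0.2266 -0.5563 0.0920 0.0869


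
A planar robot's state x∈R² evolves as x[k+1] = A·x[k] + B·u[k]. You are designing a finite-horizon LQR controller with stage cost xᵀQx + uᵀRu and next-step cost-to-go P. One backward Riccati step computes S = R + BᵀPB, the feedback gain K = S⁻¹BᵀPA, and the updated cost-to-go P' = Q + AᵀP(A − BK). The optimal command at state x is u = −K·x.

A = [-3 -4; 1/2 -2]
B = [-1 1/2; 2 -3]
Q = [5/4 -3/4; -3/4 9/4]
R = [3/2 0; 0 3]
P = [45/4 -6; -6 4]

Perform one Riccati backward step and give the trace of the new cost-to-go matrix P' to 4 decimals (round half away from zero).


BᵀP = [-23.2500 14.0000; 23.6250 -15.0000]
S = R + BᵀPB = [3/2 0; 0 3] + [51.2500 -53.6250; -53.6250 56.8125] = [52.7500 -53.6250; -53.6250 59.8125]
BᵀPA = [76.7500 65.0000; -78.3750 -64.5000]
K = S⁻¹·BᵀPA = [1.3875 1.5351; -0.0664 0.2979]
A−BK = [-1.5793 -2.6139; -2.4742 -4.1765]
AᵀP(A−BK) = [8.5572 12.5314; 12.5314 19.4351]
P' = Q + AᵀP(A−BK) = [9.8072 11.7814; 11.7814 21.6851]
tr(P') = 31.4923

31.4923


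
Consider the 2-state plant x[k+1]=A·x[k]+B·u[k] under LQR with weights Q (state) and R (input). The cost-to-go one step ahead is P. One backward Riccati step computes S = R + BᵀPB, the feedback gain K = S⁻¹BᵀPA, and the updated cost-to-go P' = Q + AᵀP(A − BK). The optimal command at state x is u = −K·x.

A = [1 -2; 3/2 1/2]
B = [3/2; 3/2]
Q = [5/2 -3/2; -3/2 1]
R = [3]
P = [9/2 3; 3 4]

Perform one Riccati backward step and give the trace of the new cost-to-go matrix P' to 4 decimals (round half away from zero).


BᵀP = [11.2500 10.5000]
S = R + BᵀPB = [3] + [32.6250] = [35.6250]
BᵀPA = [27.0000 -17.2500]
K = S⁻¹·BᵀPA = [0.7579 -0.4842]
A−BK = [-0.1368 -1.2737; 0.3632 1.2263]
AᵀP(A−BK) = [2.0368 -0.4263; -0.4263 4.6474]
P' = Q + AᵀP(A−BK) = [4.5368 -1.9263; -1.9263 5.6474]
tr(P') = 10.1842

10.1842


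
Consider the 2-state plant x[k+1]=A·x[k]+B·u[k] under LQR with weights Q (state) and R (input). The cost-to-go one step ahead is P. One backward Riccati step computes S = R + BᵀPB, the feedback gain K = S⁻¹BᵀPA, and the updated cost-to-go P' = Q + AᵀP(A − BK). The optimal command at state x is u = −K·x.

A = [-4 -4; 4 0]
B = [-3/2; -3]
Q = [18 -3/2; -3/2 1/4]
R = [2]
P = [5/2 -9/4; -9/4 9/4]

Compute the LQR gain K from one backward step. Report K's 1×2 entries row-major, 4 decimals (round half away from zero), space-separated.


BᵀP = [3.0000 -3.3750]
S = R + BᵀPB = [2] + [5.6250] = [7.6250]
BᵀPA = [-25.5000 -12.0000]
K = S⁻¹·BᵀPA = [-3.3443 -1.5738]
A−BK = [-9.0164 -6.3607; -6.0328 -4.7213]
AᵀP(A−BK) = [62.7213 35.8689; 35.8689 21.1148]
P' = Q + AᵀP(A−BK) = [80.7213 34.3689; 34.3689 21.3648]
tr(P') = 102.0861

-3.3443 -1.5738


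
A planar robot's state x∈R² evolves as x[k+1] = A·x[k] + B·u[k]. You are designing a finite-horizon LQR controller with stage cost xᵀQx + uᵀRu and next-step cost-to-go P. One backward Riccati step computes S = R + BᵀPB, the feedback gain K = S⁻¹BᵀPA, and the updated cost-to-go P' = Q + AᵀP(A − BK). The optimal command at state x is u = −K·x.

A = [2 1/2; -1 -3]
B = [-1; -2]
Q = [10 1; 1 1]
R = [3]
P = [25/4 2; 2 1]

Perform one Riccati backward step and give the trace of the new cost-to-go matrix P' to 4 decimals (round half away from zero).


18.5265

BᵀP = [-10.2500 -4.0000]
S = R + BᵀPB = [3] + [18.2500] = [21.2500]
BᵀPA = [-16.5000 6.8750]
K = S⁻¹·BᵀPA = [-0.7765 0.3235]
A−BK = [1.2235 0.8235; -2.5529 -2.3529]
AᵀP(A−BK) = [5.1882 1.5882; 1.5882 2.3382]
P' = Q + AᵀP(A−BK) = [15.1882 2.5882; 2.5882 3.3382]
tr(P') = 18.5265


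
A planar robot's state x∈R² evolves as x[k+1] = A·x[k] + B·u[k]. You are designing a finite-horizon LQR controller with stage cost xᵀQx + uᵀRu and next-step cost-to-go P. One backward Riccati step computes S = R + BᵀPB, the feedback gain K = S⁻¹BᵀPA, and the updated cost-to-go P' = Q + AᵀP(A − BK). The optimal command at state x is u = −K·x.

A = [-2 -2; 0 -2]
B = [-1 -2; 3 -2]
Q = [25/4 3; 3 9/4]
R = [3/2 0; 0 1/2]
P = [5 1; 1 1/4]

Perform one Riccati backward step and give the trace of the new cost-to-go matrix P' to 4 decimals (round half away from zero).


9.4076

BᵀP = [-2.0000 -0.2500; -12.0000 -2.5000]
S = R + BᵀPB = [3/2 0; 0 1/2] + [1.2500 4.5000; 4.5000 29.0000] = [2.7500 4.5000; 4.5000 29.5000]
BᵀPA = [4.0000 4.5000; 24.0000 29.0000]
K = S⁻¹·BᵀPA = [0.1643 0.0370; 0.7885 0.9774]
A−BK = [-0.2587 -0.0082; 1.0842 -0.1561]
AᵀP(A−BK) = [0.4189 0.3943; 0.3943 0.4887]
P' = Q + AᵀP(A−BK) = [6.6689 3.3943; 3.3943 2.7387]
tr(P') = 9.4076


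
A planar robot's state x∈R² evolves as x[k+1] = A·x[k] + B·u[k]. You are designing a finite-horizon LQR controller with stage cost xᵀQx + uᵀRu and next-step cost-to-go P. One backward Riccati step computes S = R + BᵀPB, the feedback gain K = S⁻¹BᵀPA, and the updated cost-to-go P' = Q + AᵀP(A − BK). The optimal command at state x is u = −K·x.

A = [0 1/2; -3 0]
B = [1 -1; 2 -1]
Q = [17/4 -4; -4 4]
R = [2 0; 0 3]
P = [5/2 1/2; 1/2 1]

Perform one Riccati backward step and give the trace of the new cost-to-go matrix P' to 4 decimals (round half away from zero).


BᵀP = [3.5000 2.5000; -3.0000 -1.5000]
S = R + BᵀPB = [2 0; 0 3] + [8.5000 -6.0000; -6.0000 4.5000] = [10.5000 -6.0000; -6.0000 7.5000]
BᵀPA = [-7.5000 1.7500; 4.5000 -1.5000]
K = S⁻¹·BᵀPA = [-0.6842 0.0965; 0.0526 -0.1228]
A−BK = [0.7368 0.2807; -1.5789 -0.3158]
AᵀP(A−BK) = [3.6316 0.5263; 0.5263 0.2719]
P' = Q + AᵀP(A−BK) = [7.8816 -3.4737; -3.4737 4.2719]
tr(P') = 12.1535

12.1535


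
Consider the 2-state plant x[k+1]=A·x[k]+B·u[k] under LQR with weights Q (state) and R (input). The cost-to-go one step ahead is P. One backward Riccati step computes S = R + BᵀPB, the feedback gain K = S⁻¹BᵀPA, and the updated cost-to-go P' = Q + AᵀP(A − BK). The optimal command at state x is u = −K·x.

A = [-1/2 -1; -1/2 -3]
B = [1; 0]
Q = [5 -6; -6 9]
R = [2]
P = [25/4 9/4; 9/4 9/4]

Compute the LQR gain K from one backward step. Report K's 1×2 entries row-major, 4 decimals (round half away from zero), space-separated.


BᵀP = [6.2500 2.2500]
S = R + BᵀPB = [2] + [6.2500] = [8.2500]
BᵀPA = [-4.2500 -13.0000]
K = S⁻¹·BᵀPA = [-0.5152 -1.5758]
A−BK = [0.0152 0.5758; -0.5000 -3.0000]
AᵀP(A−BK) = [1.0606 4.3030; 4.3030 19.5152]
P' = Q + AᵀP(A−BK) = [6.0606 -1.6970; -1.6970 28.5152]
tr(P') = 34.5758

-0.5152 -1.5758


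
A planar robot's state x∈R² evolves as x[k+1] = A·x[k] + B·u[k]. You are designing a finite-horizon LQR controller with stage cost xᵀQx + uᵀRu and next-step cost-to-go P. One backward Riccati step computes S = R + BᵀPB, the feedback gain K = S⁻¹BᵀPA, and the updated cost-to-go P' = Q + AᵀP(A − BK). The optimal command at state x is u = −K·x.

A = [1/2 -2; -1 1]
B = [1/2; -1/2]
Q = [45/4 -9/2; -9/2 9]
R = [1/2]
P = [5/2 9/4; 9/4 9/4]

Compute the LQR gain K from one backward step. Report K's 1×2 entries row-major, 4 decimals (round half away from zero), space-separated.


BᵀP = [0.1250 0.0000]
S = R + BᵀPB = [1/2] + [0.0625] = [0.5625]
BᵀPA = [0.0625 -0.2500]
K = S⁻¹·BᵀPA = [0.1111 -0.4444]
A−BK = [0.4444 -1.7778; -0.9444 0.7778]
AᵀP(A−BK) = [0.6181 0.9028; 0.9028 3.1389]
P' = Q + AᵀP(A−BK) = [11.8681 -3.5972; -3.5972 12.1389]
tr(P') = 24.0069

0.1111 -0.4444


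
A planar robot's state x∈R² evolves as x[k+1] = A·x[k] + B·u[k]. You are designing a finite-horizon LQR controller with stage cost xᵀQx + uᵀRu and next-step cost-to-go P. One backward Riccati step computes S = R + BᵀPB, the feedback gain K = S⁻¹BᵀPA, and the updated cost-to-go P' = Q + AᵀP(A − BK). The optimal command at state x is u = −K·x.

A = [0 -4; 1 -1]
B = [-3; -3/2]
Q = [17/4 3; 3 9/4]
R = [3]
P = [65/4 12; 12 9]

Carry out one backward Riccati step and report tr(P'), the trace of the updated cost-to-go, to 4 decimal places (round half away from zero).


10.6892

BᵀP = [-66.7500 -49.5000]
S = R + BᵀPB = [3] + [274.5000] = [277.5000]
BᵀPA = [-49.5000 316.5000]
K = S⁻¹·BᵀPA = [-0.1784 1.1405]
A−BK = [-0.5351 -0.5784; 0.7324 0.7108]
AᵀP(A−BK) = [0.1703 -0.5432; -0.5432 4.0189]
P' = Q + AᵀP(A−BK) = [4.4203 2.4568; 2.4568 6.2689]
tr(P') = 10.6892


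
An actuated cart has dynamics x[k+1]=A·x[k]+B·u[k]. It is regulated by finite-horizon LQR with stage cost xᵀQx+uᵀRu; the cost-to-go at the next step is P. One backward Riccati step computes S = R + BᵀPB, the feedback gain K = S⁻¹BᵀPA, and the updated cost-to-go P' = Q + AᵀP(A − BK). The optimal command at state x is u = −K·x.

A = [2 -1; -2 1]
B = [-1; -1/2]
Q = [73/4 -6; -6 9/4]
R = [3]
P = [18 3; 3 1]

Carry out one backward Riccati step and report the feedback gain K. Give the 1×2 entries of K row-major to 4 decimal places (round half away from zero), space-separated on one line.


-1.3196 0.6598

BᵀP = [-19.5000 -3.5000]
S = R + BᵀPB = [3] + [21.2500] = [24.2500]
BᵀPA = [-32.0000 16.0000]
K = S⁻¹·BᵀPA = [-1.3196 0.6598]
A−BK = [0.6804 -0.3402; -2.6598 1.3299]
AᵀP(A−BK) = [9.7732 -4.8866; -4.8866 2.4433]
P' = Q + AᵀP(A−BK) = [28.0232 -10.8866; -10.8866 4.6933]
tr(P') = 32.7165


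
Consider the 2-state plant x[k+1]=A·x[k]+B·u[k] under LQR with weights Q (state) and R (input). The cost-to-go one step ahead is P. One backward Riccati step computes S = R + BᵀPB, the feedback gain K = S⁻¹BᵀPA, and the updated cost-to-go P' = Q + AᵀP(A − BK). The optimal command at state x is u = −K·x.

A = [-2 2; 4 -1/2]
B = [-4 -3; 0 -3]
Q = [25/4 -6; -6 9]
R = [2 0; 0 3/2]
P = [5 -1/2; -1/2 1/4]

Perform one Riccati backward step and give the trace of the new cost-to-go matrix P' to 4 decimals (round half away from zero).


19.0628

BᵀP = [-20.0000 2.0000; -13.5000 0.7500]
S = R + BᵀPB = [2 0; 0 3/2] + [80.0000 54.0000; 54.0000 38.2500] = [82.0000 54.0000; 54.0000 39.7500]
BᵀPA = [48.0000 -41.0000; 30.0000 -27.3750]
K = S⁻¹·BᵀPA = [0.8384 -0.4410; -0.3843 -0.0895]
A−BK = [0.2009 -0.0328; 2.8472 -0.7686]
AᵀP(A−BK) = [3.2838 -1.1441; -1.1441 0.5289]
P' = Q + AᵀP(A−BK) = [9.5338 -7.1441; -7.1441 9.5289]
tr(P') = 19.0628


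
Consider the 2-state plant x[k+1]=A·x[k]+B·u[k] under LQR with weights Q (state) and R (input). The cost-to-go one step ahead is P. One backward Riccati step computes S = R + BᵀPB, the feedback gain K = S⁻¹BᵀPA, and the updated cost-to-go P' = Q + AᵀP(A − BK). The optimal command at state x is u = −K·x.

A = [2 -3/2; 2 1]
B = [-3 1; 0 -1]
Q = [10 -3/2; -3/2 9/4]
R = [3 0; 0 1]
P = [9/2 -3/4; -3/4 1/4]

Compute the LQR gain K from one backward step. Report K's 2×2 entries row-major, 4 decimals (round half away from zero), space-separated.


BᵀP = [-13.5000 2.2500; 5.2500 -1.0000]
S = R + BᵀPB = [3 0; 0 1] + [40.5000 -15.7500; -15.7500 6.2500] = [43.5000 -15.7500; -15.7500 7.2500]
BᵀPA = [-22.5000 22.5000; 8.5000 -8.8750]
K = S⁻¹·BᵀPA = [-0.4345 0.3468; 0.2284 -0.4708]
A−BK = [0.4680 0.0111; 2.2284 0.5292]
AᵀP(A−BK) = [1.2813 -0.4457; -0.4457 0.6442]
P' = Q + AᵀP(A−BK) = [11.2813 -1.9457; -1.9457 2.8942]
tr(P') = 14.1755

-0.4345 0.3468 0.2284 -0.4708


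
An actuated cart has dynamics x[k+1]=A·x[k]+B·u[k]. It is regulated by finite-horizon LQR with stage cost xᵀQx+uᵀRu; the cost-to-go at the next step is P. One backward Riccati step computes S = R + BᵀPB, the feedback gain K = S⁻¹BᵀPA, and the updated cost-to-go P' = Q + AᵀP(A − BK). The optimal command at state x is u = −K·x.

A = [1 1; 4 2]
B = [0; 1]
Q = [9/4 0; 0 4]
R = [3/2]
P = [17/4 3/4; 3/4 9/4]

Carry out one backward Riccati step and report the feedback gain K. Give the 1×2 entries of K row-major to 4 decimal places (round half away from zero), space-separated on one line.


2.6000 1.4000

BᵀP = [0.7500 2.2500]
S = R + BᵀPB = [3/2] + [2.2500] = [3.7500]
BᵀPA = [9.7500 5.2500]
K = S⁻¹·BᵀPA = [2.6000 1.4000]
A−BK = [1.0000 1.0000; 1.4000 0.6000]
AᵀP(A−BK) = [20.9000 13.1000; 13.1000 8.9000]
P' = Q + AᵀP(A−BK) = [23.1500 13.1000; 13.1000 12.9000]
tr(P') = 36.0500


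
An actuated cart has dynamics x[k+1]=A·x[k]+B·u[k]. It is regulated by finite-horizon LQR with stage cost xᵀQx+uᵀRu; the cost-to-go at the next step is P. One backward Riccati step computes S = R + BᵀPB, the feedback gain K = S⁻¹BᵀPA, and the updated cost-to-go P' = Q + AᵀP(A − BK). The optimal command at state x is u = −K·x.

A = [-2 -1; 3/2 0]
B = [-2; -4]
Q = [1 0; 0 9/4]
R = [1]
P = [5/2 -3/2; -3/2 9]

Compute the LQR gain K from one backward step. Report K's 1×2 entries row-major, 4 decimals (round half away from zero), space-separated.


-0.3931 -0.0076

BᵀP = [1.0000 -33.0000]
S = R + BᵀPB = [1] + [130.0000] = [131.0000]
BᵀPA = [-51.5000 -1.0000]
K = S⁻¹·BᵀPA = [-0.3931 -0.0076]
A−BK = [-2.7863 -1.0153; -0.0725 -0.0305]
AᵀP(A−BK) = [19.0038 6.8569; 6.8569 2.4924]
P' = Q + AᵀP(A−BK) = [20.0038 6.8569; 6.8569 4.7424]
tr(P') = 24.7462


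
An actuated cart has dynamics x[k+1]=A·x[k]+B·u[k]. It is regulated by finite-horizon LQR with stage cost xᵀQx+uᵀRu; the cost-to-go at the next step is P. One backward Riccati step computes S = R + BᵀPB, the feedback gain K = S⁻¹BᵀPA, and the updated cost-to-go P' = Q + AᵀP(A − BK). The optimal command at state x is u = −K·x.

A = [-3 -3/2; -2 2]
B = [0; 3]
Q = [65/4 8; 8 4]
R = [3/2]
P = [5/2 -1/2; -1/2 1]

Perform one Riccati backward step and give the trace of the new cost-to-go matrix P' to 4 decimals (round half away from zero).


BᵀP = [-1.5000 3.0000]
S = R + BᵀPB = [3/2] + [9.0000] = [10.5000]
BᵀPA = [-1.5000 8.2500]
K = S⁻¹·BᵀPA = [-0.1429 0.7857]
A−BK = [-3.0000 -1.5000; -1.5714 -0.3571]
AᵀP(A−BK) = [20.2857 9.9286; 9.9286 6.1429]
P' = Q + AᵀP(A−BK) = [36.5357 17.9286; 17.9286 10.1429]
tr(P') = 46.6786

46.6786


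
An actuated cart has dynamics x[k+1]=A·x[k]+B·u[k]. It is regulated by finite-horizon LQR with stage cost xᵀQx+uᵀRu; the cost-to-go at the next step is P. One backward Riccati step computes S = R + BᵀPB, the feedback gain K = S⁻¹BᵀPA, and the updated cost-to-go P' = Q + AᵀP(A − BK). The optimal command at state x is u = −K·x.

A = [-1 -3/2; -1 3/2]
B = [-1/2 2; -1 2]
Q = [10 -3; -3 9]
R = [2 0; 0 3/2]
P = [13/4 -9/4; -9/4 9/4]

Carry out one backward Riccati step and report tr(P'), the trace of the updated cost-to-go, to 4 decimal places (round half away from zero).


BᵀP = [0.6250 -1.1250; 2.0000 0.0000]
S = R + BᵀPB = [2 0; 0 3/2] + [0.8125 -1.0000; -1.0000 4.0000] = [2.8125 -1.0000; -1.0000 5.5000]
BᵀPA = [0.5000 -2.6250; -2.0000 -3.0000]
K = S⁻¹·BᵀPA = [0.0518 -1.2052; -0.3542 -0.7646]
A−BK = [-0.2657 -0.5734; -0.2397 1.8240]
AᵀP(A−BK) = [0.2657 0.5734; 0.5734 17.0427]
P' = Q + AᵀP(A−BK) = [10.2657 -2.4266; -2.4266 26.0427]
tr(P') = 36.3083

36.3083


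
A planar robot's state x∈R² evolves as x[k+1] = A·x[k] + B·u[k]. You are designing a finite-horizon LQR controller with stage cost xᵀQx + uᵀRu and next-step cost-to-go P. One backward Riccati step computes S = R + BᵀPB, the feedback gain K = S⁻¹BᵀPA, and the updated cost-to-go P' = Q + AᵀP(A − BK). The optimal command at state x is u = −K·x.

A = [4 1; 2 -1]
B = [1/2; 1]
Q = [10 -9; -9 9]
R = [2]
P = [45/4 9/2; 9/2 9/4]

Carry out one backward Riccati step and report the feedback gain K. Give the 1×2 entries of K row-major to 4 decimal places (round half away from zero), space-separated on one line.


4.2811 0.4865

BᵀP = [10.1250 4.5000]
S = R + BᵀPB = [2] + [9.5625] = [11.5625]
BᵀPA = [49.5000 5.6250]
K = S⁻¹·BᵀPA = [4.2811 0.4865]
A−BK = [1.8595 0.7568; -2.2811 -1.4865]
AᵀP(A−BK) = [49.0865 7.4189; 7.4189 1.7635]
P' = Q + AᵀP(A−BK) = [59.0865 -1.5811; -1.5811 10.7635]
tr(P') = 69.8500


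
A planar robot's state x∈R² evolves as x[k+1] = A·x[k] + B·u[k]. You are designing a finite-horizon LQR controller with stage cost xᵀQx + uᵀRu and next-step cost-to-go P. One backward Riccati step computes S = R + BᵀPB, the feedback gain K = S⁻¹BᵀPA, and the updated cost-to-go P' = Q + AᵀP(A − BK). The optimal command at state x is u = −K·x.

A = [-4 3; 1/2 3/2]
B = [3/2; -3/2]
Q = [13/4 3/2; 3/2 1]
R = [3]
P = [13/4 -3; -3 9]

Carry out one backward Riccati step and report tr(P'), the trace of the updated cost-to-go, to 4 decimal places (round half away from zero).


BᵀP = [9.3750 -18.0000]
S = R + BᵀPB = [3] + [41.0625] = [44.0625]
BᵀPA = [-46.5000 1.1250]
K = S⁻¹·BᵀPA = [-1.0553 0.0255]
A−BK = [-2.4170 2.9617; -1.0830 1.5383]
AᵀP(A−BK) = [17.1777 -17.5628; -17.5628 22.4713]
P' = Q + AᵀP(A−BK) = [20.4277 -16.0628; -16.0628 23.4713]
tr(P') = 43.8989

43.8989


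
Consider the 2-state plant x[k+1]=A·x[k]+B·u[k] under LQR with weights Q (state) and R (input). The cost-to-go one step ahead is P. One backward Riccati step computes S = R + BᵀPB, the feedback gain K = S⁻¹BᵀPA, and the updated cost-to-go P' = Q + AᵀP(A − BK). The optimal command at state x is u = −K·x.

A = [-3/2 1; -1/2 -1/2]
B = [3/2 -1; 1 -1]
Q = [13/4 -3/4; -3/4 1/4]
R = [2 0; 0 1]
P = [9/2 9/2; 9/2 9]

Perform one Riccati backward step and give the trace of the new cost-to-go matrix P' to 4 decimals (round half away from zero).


BᵀP = [11.2500 15.7500; -9.0000 -13.5000]
S = R + BᵀPB = [2 0; 0 1] + [32.6250 -27.0000; -27.0000 22.5000] = [34.6250 -27.0000; -27.0000 23.5000]
BᵀPA = [-24.7500 3.3750; 20.2500 -2.2500]
K = S⁻¹·BᵀPA = [-0.4118 0.2192; 0.3886 0.1561]
A−BK = [-0.4937 0.8273; 0.3004 -0.5631]
AᵀP(A−BK) = [1.0644 -1.1109; -1.1109 1.8614]
P' = Q + AᵀP(A−BK) = [4.3144 -1.8609; -1.8609 2.1114]
tr(P') = 6.4258

6.4258


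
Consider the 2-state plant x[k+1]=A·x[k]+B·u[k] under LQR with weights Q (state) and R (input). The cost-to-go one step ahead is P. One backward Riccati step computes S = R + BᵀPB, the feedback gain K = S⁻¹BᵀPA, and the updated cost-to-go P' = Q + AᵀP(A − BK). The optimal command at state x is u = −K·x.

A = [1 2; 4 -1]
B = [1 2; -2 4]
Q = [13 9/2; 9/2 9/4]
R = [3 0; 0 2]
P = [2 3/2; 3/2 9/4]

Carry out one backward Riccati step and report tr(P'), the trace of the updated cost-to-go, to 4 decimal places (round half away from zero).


BᵀP = [-1.0000 -3.0000; 10.0000 12.0000]
S = R + BᵀPB = [3 0; 0 2] + [5.0000 -14.0000; -14.0000 68.0000] = [8.0000 -14.0000; -14.0000 70.0000]
BᵀPA = [-13.0000 1.0000; 58.0000 8.0000]
K = S⁻¹·BᵀPA = [-0.2692 0.5000; 0.7747 0.2143]
A−BK = [-0.2802 1.0714; 0.3626 -0.8571]
AᵀP(A−BK) = [1.5659 -0.4286; -0.4286 2.0357]
P' = Q + AᵀP(A−BK) = [14.5659 4.0714; 4.0714 4.2857]
tr(P') = 18.8516

18.8516


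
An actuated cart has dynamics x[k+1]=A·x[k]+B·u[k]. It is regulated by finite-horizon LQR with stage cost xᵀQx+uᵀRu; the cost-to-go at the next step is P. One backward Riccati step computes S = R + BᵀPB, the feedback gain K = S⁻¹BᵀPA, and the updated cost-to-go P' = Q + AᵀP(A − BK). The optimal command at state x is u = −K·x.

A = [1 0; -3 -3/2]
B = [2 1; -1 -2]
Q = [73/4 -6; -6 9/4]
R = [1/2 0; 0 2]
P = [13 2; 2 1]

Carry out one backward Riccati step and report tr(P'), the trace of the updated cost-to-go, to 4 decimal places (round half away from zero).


BᵀP = [24.0000 3.0000; 9.0000 0.0000]
S = R + BᵀPB = [1/2 0; 0 2] + [45.0000 18.0000; 18.0000 9.0000] = [45.5000 18.0000; 18.0000 11.0000]
BᵀPA = [15.0000 -4.5000; 9.0000 0.0000]
K = S⁻¹·BᵀPA = [0.0170 -0.2805; 0.7904 0.4589]
A−BK = [0.1756 0.1020; -1.4023 -0.8626]
AᵀP(A−BK) = [2.6317 1.5765; 1.5765 0.9880]
P' = Q + AᵀP(A−BK) = [20.8817 -4.4235; -4.4235 3.2380]
tr(P') = 24.1197

24.1197


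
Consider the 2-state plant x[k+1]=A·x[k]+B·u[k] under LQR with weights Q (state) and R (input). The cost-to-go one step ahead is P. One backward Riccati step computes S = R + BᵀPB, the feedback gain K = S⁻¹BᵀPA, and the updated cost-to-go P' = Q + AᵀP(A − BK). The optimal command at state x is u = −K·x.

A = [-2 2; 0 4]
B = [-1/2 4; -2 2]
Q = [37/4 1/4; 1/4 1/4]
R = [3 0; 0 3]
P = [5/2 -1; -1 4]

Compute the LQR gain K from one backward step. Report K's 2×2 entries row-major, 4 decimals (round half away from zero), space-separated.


-0.4178 -1.3708 -0.4887 0.3616

BᵀP = [0.7500 -7.5000; 8.0000 4.0000]
S = R + BᵀPB = [3 0; 0 3] + [14.6250 -12.0000; -12.0000 40.0000] = [17.6250 -12.0000; -12.0000 43.0000]
BᵀPA = [-1.5000 -28.5000; -16.0000 32.0000]
K = S⁻¹·BᵀPA = [-0.4178 -1.3708; -0.4887 0.3616]
A−BK = [-0.2541 -0.1319; 0.1417 0.5351]
AᵀP(A−BK) = [1.5541 1.7300; 1.7300 7.3598]
P' = Q + AᵀP(A−BK) = [10.8041 1.9800; 1.9800 7.6098]
tr(P') = 18.4139


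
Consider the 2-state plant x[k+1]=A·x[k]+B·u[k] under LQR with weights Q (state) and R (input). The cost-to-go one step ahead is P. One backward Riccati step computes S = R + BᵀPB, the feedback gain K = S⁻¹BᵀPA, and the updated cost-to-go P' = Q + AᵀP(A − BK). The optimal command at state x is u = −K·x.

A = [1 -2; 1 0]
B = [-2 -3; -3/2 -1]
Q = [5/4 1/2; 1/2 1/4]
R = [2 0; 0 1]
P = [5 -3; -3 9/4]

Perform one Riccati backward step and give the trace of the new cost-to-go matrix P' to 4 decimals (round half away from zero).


BᵀP = [-5.5000 2.6250; -12.0000 6.7500]
S = R + BᵀPB = [2 0; 0 1] + [7.0625 13.8750; 13.8750 29.2500] = [9.0625 13.8750; 13.8750 30.2500]
BᵀPA = [-2.8750 11.0000; -5.2500 24.0000]
K = S⁻¹·BᵀPA = [-0.1730 -0.0031; -0.0942 0.7948]
A−BK = [0.3714 0.3783; 0.6462 0.7902]
AᵀP(A−BK) = [0.2580 0.1639; 0.1639 0.9587]
P' = Q + AᵀP(A−BK) = [1.5080 0.6639; 0.6639 1.2087]
tr(P') = 2.7167

2.7167


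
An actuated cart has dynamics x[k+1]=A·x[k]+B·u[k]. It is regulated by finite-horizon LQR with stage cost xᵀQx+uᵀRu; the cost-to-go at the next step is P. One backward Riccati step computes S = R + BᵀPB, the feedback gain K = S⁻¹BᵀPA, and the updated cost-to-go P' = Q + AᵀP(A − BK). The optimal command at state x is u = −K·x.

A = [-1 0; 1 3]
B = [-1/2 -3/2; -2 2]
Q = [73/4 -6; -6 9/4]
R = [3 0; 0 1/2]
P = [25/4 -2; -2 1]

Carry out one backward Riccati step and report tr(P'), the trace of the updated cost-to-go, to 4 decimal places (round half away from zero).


21.8880

BᵀP = [0.8750 -1.0000; -13.3750 5.0000]
S = R + BᵀPB = [3 0; 0 1/2] + [1.5625 -3.3125; -3.3125 30.0625] = [4.5625 -3.3125; -3.3125 30.5625]
BᵀPA = [-1.8750 -3.0000; 18.3750 15.0000]
K = S⁻¹·BᵀPA = [0.0277 -0.3269; 0.6042 0.4554]
A−BK = [-0.0798 0.5196; -0.1530 1.4354]
AᵀP(A−BK) = [0.1992 0.0197; 0.0197 1.1888]
P' = Q + AᵀP(A−BK) = [18.4492 -5.9803; -5.9803 3.4388]
tr(P') = 21.8880


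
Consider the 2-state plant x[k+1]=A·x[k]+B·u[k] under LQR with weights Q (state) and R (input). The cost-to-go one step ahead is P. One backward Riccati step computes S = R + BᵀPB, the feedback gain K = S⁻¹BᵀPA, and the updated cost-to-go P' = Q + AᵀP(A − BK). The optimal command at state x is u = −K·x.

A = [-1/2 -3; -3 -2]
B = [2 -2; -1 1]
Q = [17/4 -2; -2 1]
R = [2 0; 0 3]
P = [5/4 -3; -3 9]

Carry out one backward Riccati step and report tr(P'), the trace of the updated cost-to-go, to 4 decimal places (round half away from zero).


BᵀP = [5.5000 -15.0000; -5.5000 15.0000]
S = R + BᵀPB = [2 0; 0 3] + [26.0000 -26.0000; -26.0000 26.0000] = [28.0000 -26.0000; -26.0000 29.0000]
BᵀPA = [42.2500 13.5000; -42.2500 -13.5000]
K = S⁻¹·BᵀPA = [0.9320 0.2978; -0.6213 -0.1985]
A−BK = [-3.6066 -3.9926; -1.4467 -1.5037]
AᵀP(A−BK) = [6.6852 4.9053; 4.9053 4.5496]
P' = Q + AᵀP(A−BK) = [10.9352 2.9053; 2.9053 5.5496]
tr(P') = 16.4848

16.4848


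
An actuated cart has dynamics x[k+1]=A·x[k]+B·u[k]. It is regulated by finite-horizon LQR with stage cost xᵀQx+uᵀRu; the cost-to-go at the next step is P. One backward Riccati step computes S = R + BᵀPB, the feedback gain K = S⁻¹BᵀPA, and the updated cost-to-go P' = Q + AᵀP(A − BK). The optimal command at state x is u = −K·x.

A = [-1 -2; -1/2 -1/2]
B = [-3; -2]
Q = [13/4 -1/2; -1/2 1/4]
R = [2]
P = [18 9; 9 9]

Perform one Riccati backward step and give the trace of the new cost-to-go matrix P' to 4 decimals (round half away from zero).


BᵀP = [-72.0000 -45.0000]
S = R + BᵀPB = [2] + [306.0000] = [308.0000]
BᵀPA = [94.5000 166.5000]
K = S⁻¹·BᵀPA = [0.3068 0.5406]
A−BK = [-0.0795 -0.3782; 0.1136 0.5812]
AᵀP(A−BK) = [0.2557 0.6648; 0.6648 2.2427]
P' = Q + AᵀP(A−BK) = [3.5057 0.1648; 0.1648 2.4927]
tr(P') = 5.9984

5.9984


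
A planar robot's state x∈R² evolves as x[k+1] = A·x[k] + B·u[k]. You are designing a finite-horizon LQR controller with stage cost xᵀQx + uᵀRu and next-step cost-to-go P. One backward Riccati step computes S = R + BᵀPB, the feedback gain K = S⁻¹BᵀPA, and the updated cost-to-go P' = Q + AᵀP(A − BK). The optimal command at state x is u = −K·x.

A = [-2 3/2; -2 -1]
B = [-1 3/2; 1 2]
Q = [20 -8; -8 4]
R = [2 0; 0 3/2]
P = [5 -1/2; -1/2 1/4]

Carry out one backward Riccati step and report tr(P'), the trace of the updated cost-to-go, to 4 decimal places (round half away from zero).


27.6377

BᵀP = [-5.5000 0.7500; 6.5000 -0.2500]
S = R + BᵀPB = [2 0; 0 3/2] + [6.2500 -6.7500; -6.7500 9.2500] = [8.2500 -6.7500; -6.7500 10.7500]
BᵀPA = [9.5000 -9.0000; -12.5000 10.0000]
K = S⁻¹·BᵀPA = [0.4116 -0.6783; -0.9043 0.5043]
A−BK = [-0.2319 0.0652; -0.6029 -1.3304]
AᵀP(A−BK) = [1.7855 -1.2522; -1.2522 1.8522]
P' = Q + AᵀP(A−BK) = [21.7855 -9.2522; -9.2522 5.8522]
tr(P') = 27.6377


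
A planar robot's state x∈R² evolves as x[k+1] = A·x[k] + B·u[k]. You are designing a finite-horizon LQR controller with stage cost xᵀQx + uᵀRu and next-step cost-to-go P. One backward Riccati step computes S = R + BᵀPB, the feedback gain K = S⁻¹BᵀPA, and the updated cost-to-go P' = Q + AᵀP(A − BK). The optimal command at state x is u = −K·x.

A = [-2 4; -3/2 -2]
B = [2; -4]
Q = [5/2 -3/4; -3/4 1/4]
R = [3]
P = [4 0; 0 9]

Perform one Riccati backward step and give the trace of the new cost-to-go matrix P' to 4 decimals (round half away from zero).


63.7853

BᵀP = [8.0000 -36.0000]
S = R + BᵀPB = [3] + [160.0000] = [163.0000]
BᵀPA = [38.0000 104.0000]
K = S⁻¹·BᵀPA = [0.2331 0.6380]
A−BK = [-2.4663 2.7239; -0.5675 0.5521]
AᵀP(A−BK) = [27.3911 -29.2454; -29.2454 33.6442]
P' = Q + AᵀP(A−BK) = [29.8911 -29.9954; -29.9954 33.8942]
tr(P') = 63.7853


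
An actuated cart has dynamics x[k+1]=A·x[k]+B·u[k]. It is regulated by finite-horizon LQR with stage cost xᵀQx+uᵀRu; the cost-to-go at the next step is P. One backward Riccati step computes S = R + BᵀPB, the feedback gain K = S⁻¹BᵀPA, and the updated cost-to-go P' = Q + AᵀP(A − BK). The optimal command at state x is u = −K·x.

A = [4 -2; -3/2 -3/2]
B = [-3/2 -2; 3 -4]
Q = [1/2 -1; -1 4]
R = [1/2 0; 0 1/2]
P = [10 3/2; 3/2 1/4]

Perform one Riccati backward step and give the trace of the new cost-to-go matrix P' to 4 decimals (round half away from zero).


6.0377

BᵀP = [-10.5000 -1.5000; -26.0000 -4.0000]
S = R + BᵀPB = [1/2 0; 0 1/2] + [11.2500 27.0000; 27.0000 68.0000] = [11.7500 27.0000; 27.0000 68.5000]
BᵀPA = [-39.7500 23.2500; -98.0000 58.0000]
K = S⁻¹·BᵀPA = [-1.0132 0.3509; -1.0313 0.7084]
A−BK = [0.4176 -0.0568; -2.5857 0.2809]
AᵀP(A−BK) = [1.2211 -0.5656; -0.5656 0.3166]
P' = Q + AᵀP(A−BK) = [1.7211 -1.5656; -1.5656 4.3166]
tr(P') = 6.0377


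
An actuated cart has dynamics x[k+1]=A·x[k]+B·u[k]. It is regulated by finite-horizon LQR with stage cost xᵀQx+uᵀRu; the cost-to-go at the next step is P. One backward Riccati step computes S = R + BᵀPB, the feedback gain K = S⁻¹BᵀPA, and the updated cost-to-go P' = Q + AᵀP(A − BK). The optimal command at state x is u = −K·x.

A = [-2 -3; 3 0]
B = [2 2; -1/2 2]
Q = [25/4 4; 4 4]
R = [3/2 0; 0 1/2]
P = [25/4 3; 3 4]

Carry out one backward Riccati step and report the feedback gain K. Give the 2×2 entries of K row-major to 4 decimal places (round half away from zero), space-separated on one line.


BᵀP = [11.0000 4.0000; 18.5000 14.0000]
S = R + BᵀPB = [3/2 0; 0 1/2] + [20.0000 30.0000; 30.0000 65.0000] = [21.5000 30.0000; 30.0000 65.5000]
BᵀPA = [-10.0000 -33.0000; 5.0000 -55.5000]
K = S⁻¹·BᵀPA = [-1.5839 -0.9769; 0.8018 -0.3999]
A−BK = [-0.4358 -0.2464; 0.6045 0.3114]
AᵀP(A−BK) = [5.1525 2.7307; 2.7307 1.8184]
P' = Q + AᵀP(A−BK) = [11.4025 6.7307; 6.7307 5.8184]
tr(P') = 17.2209

-1.5839 -0.9769 0.8018 -0.3999
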